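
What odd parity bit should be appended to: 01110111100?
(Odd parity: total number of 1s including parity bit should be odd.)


Number of 1s in data: 7
Parity bit: 0

0


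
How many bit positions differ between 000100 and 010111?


XOR: 010011
Count of 1s: 3

3


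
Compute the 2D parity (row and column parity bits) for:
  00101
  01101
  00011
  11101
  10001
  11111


Row parities: 010001
Column parities: 11000

Row P: 010001, Col P: 11000, Corner: 0


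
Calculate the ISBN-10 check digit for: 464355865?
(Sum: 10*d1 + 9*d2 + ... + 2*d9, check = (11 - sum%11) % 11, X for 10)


Weighted sum: 262
262 mod 11 = 9

Check digit: 2


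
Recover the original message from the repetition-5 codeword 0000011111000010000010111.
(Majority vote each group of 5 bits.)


Groups: 00000, 11111, 00001, 00000, 10111
Majority votes: 01001

01001


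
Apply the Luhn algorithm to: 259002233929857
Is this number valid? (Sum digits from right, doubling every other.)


Luhn sum = 63
63 mod 10 = 3

Invalid (Luhn sum mod 10 = 3)


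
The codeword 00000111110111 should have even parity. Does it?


Number of 1s: 8

Yes, parity is correct (8 ones)


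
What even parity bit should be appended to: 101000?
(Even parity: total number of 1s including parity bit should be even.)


Number of 1s in data: 2
Parity bit: 0

0


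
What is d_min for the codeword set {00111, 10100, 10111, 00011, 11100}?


Comparing all pairs, minimum distance: 1
Can detect 0 errors, correct 0 errors

1


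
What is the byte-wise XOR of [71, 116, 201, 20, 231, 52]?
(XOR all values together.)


XOR chain: 71 ^ 116 ^ 201 ^ 20 ^ 231 ^ 52 = 61

61


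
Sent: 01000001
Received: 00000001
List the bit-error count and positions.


XOR: 01000000

1 error(s) at position(s): 1


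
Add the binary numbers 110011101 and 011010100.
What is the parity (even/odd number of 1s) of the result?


110011101 = 413
011010100 = 212
Sum = 625 = 1001110001
1s count = 5

odd parity (5 ones in 1001110001)


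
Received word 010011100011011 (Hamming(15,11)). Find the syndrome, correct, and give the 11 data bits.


Syndrome = 0: no error detected

Data: 01110011011 (no errors)


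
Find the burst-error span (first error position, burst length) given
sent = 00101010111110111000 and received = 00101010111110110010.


XOR: 00000000000000001010

Burst at position 16, length 3


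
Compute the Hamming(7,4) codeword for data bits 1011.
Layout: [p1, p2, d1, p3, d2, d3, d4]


Parity bits: p1=0, p2=1, p3=0

0110011


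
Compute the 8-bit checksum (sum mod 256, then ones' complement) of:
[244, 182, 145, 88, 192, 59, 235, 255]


Sum = 1400 mod 256 = 120
Complement = 135

135


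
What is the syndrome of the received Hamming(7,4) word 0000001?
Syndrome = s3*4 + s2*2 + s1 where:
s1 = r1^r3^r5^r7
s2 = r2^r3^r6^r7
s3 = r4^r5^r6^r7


s1=1, s2=1, s3=1

Syndrome = 7 (error at position 7)


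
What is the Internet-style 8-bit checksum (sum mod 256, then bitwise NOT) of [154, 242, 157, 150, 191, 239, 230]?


Sum = 1363 mod 256 = 83
Complement = 172

172


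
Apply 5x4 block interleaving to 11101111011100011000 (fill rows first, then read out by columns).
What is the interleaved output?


Matrix:
  1110
  1111
  0111
  0001
  1000
Read columns: 11001111001110001110

11001111001110001110


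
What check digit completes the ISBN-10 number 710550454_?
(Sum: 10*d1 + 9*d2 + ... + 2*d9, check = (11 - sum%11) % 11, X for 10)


Weighted sum: 183
183 mod 11 = 7

Check digit: 4


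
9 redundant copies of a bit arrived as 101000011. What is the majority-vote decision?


Ones: 4 out of 9
Threshold: 5

0 (4/9 voted 1)


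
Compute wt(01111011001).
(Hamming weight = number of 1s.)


Counting 1s in 01111011001

7


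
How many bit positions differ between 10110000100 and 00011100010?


XOR: 10101100110
Count of 1s: 6

6


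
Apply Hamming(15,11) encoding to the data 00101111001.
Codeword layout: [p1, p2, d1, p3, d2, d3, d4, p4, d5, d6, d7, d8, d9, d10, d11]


Parity bits: p1=1, p2=0, p3=1, p4=1

100101011111001


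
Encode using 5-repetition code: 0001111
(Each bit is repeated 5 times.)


Each bit -> 5 copies

00000000000000011111111111111111111


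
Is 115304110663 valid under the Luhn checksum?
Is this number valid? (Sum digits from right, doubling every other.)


Luhn sum = 26
26 mod 10 = 6

Invalid (Luhn sum mod 10 = 6)


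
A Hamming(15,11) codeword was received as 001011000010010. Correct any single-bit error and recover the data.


Syndrome = 5: error at position 5

Data: 10100010010 (corrected bit 5)


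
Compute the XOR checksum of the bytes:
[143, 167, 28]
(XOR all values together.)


XOR chain: 143 ^ 167 ^ 28 = 52

52


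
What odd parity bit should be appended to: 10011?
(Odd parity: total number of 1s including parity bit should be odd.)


Number of 1s in data: 3
Parity bit: 0

0


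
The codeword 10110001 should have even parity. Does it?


Number of 1s: 4

Yes, parity is correct (4 ones)


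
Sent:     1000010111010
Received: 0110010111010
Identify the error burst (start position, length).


XOR: 1110000000000

Burst at position 0, length 3


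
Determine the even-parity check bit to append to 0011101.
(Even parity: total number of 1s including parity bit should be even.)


Number of 1s in data: 4
Parity bit: 0

0


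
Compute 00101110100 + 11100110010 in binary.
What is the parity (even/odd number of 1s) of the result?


00101110100 = 372
11100110010 = 1842
Sum = 2214 = 100010100110
1s count = 5

odd parity (5 ones in 100010100110)


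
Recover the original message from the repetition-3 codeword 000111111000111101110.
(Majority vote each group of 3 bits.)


Groups: 000, 111, 111, 000, 111, 101, 110
Majority votes: 0110111

0110111


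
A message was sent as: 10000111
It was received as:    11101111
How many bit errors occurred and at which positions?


XOR: 01101000

3 error(s) at position(s): 1, 2, 4


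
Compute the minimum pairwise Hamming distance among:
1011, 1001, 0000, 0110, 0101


Comparing all pairs, minimum distance: 1
Can detect 0 errors, correct 0 errors

1


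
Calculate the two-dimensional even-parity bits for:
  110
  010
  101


Row parities: 010
Column parities: 001

Row P: 010, Col P: 001, Corner: 1


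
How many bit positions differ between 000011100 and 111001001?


XOR: 111010101
Count of 1s: 6

6


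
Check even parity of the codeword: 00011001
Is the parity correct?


Number of 1s: 3

No, parity error (3 ones)


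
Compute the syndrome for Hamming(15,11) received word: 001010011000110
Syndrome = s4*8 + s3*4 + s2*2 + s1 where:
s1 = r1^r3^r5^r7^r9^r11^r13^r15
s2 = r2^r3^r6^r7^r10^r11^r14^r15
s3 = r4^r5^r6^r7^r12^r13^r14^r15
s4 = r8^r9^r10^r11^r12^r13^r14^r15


s1=0, s2=0, s3=1, s4=0

Syndrome = 4 (error at position 4)


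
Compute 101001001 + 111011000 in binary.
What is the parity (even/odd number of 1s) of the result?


101001001 = 329
111011000 = 472
Sum = 801 = 1100100001
1s count = 4

even parity (4 ones in 1100100001)


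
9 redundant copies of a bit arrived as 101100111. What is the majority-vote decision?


Ones: 6 out of 9
Threshold: 5

1 (6/9 voted 1)


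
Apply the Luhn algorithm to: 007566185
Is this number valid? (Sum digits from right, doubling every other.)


Luhn sum = 30
30 mod 10 = 0

Valid (Luhn sum mod 10 = 0)


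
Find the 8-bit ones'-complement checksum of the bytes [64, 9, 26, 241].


Sum = 340 mod 256 = 84
Complement = 171

171


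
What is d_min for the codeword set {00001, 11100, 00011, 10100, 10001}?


Comparing all pairs, minimum distance: 1
Can detect 0 errors, correct 0 errors

1


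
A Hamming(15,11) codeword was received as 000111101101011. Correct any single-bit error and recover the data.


Syndrome = 14: error at position 14

Data: 01111101001 (corrected bit 14)


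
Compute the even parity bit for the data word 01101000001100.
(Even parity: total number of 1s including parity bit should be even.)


Number of 1s in data: 5
Parity bit: 1

1


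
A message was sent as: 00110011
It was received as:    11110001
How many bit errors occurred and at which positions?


XOR: 11000010

3 error(s) at position(s): 0, 1, 6


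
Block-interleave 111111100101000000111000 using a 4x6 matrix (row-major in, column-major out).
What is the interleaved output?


Matrix:
  111111
  100101
  000000
  111000
Read columns: 110110011001110010001100

110110011001110010001100


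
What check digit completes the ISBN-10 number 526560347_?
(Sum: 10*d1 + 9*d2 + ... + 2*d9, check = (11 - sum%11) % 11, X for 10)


Weighted sum: 225
225 mod 11 = 5

Check digit: 6


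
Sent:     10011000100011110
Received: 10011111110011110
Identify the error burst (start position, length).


XOR: 00000111010000000

Burst at position 5, length 5


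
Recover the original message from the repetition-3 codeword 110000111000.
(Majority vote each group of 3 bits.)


Groups: 110, 000, 111, 000
Majority votes: 1010

1010


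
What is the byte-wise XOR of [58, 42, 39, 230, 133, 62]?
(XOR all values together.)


XOR chain: 58 ^ 42 ^ 39 ^ 230 ^ 133 ^ 62 = 106

106


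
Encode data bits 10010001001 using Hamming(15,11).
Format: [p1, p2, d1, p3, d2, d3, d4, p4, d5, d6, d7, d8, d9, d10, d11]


Parity bits: p1=1, p2=1, p3=1, p4=0

111100100001001


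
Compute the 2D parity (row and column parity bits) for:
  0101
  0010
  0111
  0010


Row parities: 0111
Column parities: 0010

Row P: 0111, Col P: 0010, Corner: 1


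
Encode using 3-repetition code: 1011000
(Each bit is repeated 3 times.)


Each bit -> 3 copies

111000111111000000000


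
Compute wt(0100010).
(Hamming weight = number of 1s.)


Counting 1s in 0100010

2


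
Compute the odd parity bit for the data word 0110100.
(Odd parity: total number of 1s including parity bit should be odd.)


Number of 1s in data: 3
Parity bit: 0

0


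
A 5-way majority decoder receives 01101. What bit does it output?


Ones: 3 out of 5
Threshold: 3

1 (3/5 voted 1)


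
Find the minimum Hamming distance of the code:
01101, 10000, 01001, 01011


Comparing all pairs, minimum distance: 1
Can detect 0 errors, correct 0 errors

1


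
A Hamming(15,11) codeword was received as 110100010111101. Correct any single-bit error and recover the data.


Syndrome = 0: no error detected

Data: 00000111101 (no errors)


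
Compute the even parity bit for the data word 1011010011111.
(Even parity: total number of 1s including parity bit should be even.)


Number of 1s in data: 9
Parity bit: 1

1


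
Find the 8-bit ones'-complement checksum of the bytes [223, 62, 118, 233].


Sum = 636 mod 256 = 124
Complement = 131

131


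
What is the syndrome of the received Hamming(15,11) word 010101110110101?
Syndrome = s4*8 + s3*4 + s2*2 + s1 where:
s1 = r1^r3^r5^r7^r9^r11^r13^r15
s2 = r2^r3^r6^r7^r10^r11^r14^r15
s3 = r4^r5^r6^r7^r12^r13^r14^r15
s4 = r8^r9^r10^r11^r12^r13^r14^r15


s1=0, s2=0, s3=1, s4=1

Syndrome = 12 (error at position 12)


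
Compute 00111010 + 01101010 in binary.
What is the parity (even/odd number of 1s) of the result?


00111010 = 58
01101010 = 106
Sum = 164 = 10100100
1s count = 3

odd parity (3 ones in 10100100)


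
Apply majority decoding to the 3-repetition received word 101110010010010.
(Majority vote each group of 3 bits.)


Groups: 101, 110, 010, 010, 010
Majority votes: 11000

11000


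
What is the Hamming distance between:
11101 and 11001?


XOR: 00100
Count of 1s: 1

1


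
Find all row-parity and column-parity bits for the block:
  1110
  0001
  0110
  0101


Row parities: 1100
Column parities: 1100

Row P: 1100, Col P: 1100, Corner: 0


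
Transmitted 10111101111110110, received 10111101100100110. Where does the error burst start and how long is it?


XOR: 00000000011010000

Burst at position 9, length 4


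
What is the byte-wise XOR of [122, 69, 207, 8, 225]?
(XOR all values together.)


XOR chain: 122 ^ 69 ^ 207 ^ 8 ^ 225 = 25

25


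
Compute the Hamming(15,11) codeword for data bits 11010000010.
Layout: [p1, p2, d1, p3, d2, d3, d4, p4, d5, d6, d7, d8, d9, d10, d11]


Parity bits: p1=1, p2=1, p3=1, p4=1

111110110000010


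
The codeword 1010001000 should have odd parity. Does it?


Number of 1s: 3

Yes, parity is correct (3 ones)


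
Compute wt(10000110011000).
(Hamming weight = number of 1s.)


Counting 1s in 10000110011000

5


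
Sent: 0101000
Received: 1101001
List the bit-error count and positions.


XOR: 1000001

2 error(s) at position(s): 0, 6


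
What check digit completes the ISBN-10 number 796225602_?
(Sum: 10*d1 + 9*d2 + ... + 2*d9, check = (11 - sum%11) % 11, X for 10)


Weighted sum: 278
278 mod 11 = 3

Check digit: 8


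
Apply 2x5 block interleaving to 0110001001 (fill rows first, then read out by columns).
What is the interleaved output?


Matrix:
  01100
  01001
Read columns: 0011100001

0011100001


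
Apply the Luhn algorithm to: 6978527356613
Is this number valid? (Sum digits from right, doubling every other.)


Luhn sum = 70
70 mod 10 = 0

Valid (Luhn sum mod 10 = 0)


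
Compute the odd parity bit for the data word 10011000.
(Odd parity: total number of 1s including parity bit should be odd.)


Number of 1s in data: 3
Parity bit: 0

0


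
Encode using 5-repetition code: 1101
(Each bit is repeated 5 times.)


Each bit -> 5 copies

11111111110000011111


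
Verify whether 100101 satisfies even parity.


Number of 1s: 3

No, parity error (3 ones)


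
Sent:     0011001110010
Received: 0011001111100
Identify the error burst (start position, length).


XOR: 0000000001110

Burst at position 9, length 3


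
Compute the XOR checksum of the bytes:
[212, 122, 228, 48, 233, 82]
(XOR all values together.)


XOR chain: 212 ^ 122 ^ 228 ^ 48 ^ 233 ^ 82 = 193

193


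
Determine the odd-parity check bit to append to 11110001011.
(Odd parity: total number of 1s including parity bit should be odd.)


Number of 1s in data: 7
Parity bit: 0

0


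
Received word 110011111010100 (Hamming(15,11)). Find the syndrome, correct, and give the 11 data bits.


Syndrome = 0: no error detected

Data: 01111010100 (no errors)


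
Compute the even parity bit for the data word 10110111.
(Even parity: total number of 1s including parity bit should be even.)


Number of 1s in data: 6
Parity bit: 0

0


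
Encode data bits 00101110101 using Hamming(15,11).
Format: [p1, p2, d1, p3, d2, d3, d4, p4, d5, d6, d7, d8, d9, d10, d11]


Parity bits: p1=0, p2=0, p3=1, p4=1

000101011110101


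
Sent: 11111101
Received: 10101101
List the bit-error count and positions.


XOR: 01010000

2 error(s) at position(s): 1, 3


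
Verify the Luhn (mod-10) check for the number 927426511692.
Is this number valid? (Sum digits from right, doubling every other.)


Luhn sum = 51
51 mod 10 = 1

Invalid (Luhn sum mod 10 = 1)


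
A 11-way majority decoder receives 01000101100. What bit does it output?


Ones: 4 out of 11
Threshold: 6

0 (4/11 voted 1)


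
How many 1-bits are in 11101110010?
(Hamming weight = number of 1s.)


Counting 1s in 11101110010

7


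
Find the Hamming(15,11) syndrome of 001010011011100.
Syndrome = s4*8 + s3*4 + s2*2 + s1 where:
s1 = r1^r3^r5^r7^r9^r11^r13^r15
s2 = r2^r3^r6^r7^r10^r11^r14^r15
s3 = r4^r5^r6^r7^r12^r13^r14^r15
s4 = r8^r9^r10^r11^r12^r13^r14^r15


s1=1, s2=0, s3=1, s4=1

Syndrome = 13 (error at position 13)


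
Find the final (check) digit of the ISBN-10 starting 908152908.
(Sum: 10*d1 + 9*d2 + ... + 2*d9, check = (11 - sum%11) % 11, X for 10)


Weighted sum: 253
253 mod 11 = 0

Check digit: 0


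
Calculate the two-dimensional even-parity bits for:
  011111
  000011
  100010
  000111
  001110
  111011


Row parities: 100111
Column parities: 001100

Row P: 100111, Col P: 001100, Corner: 0


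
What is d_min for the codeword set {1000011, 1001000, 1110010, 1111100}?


Comparing all pairs, minimum distance: 3
Can detect 2 errors, correct 1 errors

3


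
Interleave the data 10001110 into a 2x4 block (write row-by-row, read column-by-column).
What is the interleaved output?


Matrix:
  1000
  1110
Read columns: 11010100

11010100


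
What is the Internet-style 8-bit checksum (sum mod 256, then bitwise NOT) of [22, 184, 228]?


Sum = 434 mod 256 = 178
Complement = 77

77


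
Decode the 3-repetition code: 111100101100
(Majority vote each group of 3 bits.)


Groups: 111, 100, 101, 100
Majority votes: 1010

1010


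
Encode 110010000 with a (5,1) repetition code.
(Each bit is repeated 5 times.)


Each bit -> 5 copies

111111111100000000001111100000000000000000000


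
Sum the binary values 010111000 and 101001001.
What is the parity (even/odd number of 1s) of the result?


010111000 = 184
101001001 = 329
Sum = 513 = 1000000001
1s count = 2

even parity (2 ones in 1000000001)


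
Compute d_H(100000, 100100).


XOR: 000100
Count of 1s: 1

1


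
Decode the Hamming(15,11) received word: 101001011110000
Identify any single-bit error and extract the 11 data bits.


Syndrome = 4: error at position 4

Data: 10101110000 (corrected bit 4)


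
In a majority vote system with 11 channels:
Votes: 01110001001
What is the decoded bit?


Ones: 5 out of 11
Threshold: 6

0 (5/11 voted 1)


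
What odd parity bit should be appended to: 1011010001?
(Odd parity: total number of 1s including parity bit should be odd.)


Number of 1s in data: 5
Parity bit: 0

0


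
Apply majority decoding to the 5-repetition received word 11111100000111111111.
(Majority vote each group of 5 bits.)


Groups: 11111, 10000, 01111, 11111
Majority votes: 1011

1011


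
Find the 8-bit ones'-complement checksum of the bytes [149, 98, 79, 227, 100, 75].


Sum = 728 mod 256 = 216
Complement = 39

39


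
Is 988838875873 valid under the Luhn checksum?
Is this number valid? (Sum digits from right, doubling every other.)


Luhn sum = 77
77 mod 10 = 7

Invalid (Luhn sum mod 10 = 7)


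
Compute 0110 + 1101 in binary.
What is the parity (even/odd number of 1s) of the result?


0110 = 6
1101 = 13
Sum = 19 = 10011
1s count = 3

odd parity (3 ones in 10011)


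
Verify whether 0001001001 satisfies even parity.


Number of 1s: 3

No, parity error (3 ones)


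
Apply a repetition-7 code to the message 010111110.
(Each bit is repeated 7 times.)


Each bit -> 7 copies

000000011111110000000111111111111111111111111111111111110000000


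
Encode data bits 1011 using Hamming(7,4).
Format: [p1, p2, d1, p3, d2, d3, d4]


Parity bits: p1=0, p2=1, p3=0

0110011


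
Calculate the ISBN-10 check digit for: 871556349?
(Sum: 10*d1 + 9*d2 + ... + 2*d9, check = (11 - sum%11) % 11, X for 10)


Weighted sum: 288
288 mod 11 = 2

Check digit: 9


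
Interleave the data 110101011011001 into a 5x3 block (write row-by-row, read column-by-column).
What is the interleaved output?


Matrix:
  110
  101
  011
  011
  001
Read columns: 110001011001111

110001011001111


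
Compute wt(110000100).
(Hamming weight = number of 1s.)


Counting 1s in 110000100

3


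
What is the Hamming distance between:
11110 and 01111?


XOR: 10001
Count of 1s: 2

2


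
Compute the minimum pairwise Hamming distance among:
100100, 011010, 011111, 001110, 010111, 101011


Comparing all pairs, minimum distance: 1
Can detect 0 errors, correct 0 errors

1


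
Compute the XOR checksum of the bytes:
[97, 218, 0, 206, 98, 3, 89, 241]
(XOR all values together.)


XOR chain: 97 ^ 218 ^ 0 ^ 206 ^ 98 ^ 3 ^ 89 ^ 241 = 188

188


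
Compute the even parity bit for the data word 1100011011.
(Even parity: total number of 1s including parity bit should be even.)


Number of 1s in data: 6
Parity bit: 0

0


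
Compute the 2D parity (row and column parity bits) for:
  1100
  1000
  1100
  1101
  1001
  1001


Row parities: 010100
Column parities: 0101

Row P: 010100, Col P: 0101, Corner: 0


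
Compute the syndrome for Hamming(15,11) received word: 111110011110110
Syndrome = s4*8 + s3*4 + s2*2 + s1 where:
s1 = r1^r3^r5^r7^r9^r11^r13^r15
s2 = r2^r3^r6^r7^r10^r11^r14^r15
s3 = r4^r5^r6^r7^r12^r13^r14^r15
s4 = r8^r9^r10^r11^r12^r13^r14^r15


s1=0, s2=1, s3=0, s4=0

Syndrome = 2 (error at position 2)


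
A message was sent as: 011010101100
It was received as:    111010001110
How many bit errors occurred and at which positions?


XOR: 100000100010

3 error(s) at position(s): 0, 6, 10


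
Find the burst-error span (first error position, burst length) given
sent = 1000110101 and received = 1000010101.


XOR: 0000100000

Burst at position 4, length 1


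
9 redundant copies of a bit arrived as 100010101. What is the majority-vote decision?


Ones: 4 out of 9
Threshold: 5

0 (4/9 voted 1)


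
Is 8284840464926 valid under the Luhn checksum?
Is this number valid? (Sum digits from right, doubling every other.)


Luhn sum = 85
85 mod 10 = 5

Invalid (Luhn sum mod 10 = 5)


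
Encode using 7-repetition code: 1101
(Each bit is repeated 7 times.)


Each bit -> 7 copies

1111111111111100000001111111


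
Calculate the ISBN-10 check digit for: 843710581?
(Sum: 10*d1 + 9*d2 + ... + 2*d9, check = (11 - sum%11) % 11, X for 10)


Weighted sum: 241
241 mod 11 = 10

Check digit: 1


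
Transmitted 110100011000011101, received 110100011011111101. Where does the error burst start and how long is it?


XOR: 000000000011100000

Burst at position 10, length 3


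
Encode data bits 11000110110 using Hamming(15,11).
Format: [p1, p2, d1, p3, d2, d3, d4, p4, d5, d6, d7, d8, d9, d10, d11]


Parity bits: p1=0, p2=0, p3=1, p4=0

001110000110110


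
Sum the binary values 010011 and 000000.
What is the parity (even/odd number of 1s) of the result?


010011 = 19
000000 = 0
Sum = 19 = 10011
1s count = 3

odd parity (3 ones in 10011)


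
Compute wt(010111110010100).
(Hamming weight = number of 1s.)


Counting 1s in 010111110010100

8


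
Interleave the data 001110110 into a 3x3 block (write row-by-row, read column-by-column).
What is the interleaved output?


Matrix:
  001
  110
  110
Read columns: 011011100

011011100


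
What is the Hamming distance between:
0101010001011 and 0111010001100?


XOR: 0010000000111
Count of 1s: 4

4


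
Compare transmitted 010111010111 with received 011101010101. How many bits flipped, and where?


XOR: 001010000010

3 error(s) at position(s): 2, 4, 10


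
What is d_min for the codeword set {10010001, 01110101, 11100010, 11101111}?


Comparing all pairs, minimum distance: 3
Can detect 2 errors, correct 1 errors

3


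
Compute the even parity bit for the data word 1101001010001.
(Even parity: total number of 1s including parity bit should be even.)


Number of 1s in data: 6
Parity bit: 0

0


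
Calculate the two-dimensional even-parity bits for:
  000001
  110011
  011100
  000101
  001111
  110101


Row parities: 101000
Column parities: 010001

Row P: 101000, Col P: 010001, Corner: 0


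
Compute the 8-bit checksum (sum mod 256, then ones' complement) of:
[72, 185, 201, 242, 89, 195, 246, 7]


Sum = 1237 mod 256 = 213
Complement = 42

42


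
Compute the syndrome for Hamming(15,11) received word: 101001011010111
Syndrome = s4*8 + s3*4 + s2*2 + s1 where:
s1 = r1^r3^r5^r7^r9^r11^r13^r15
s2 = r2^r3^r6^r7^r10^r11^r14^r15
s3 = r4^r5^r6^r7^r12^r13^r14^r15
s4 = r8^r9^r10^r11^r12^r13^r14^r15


s1=0, s2=1, s3=0, s4=0

Syndrome = 2 (error at position 2)


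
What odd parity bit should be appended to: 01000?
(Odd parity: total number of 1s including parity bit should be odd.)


Number of 1s in data: 1
Parity bit: 0

0


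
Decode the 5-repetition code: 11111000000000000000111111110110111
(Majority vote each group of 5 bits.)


Groups: 11111, 00000, 00000, 00000, 11111, 11101, 10111
Majority votes: 1000111

1000111


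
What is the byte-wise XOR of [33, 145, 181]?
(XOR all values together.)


XOR chain: 33 ^ 145 ^ 181 = 5

5


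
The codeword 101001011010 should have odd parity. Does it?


Number of 1s: 6

No, parity error (6 ones)


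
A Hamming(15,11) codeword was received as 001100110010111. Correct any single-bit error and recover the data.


Syndrome = 15: error at position 15

Data: 10010010110 (corrected bit 15)


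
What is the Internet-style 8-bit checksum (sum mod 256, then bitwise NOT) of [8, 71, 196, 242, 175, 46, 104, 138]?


Sum = 980 mod 256 = 212
Complement = 43

43


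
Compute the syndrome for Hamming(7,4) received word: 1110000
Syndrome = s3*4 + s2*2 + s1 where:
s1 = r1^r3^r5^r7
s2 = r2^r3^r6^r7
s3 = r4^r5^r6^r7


s1=0, s2=0, s3=0

Syndrome = 0 (no error)


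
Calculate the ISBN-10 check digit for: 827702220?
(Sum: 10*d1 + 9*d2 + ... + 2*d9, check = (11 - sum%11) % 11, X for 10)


Weighted sum: 227
227 mod 11 = 7

Check digit: 4


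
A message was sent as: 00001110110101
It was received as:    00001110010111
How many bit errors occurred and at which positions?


XOR: 00000000100010

2 error(s) at position(s): 8, 12


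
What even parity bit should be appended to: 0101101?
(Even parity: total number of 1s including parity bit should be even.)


Number of 1s in data: 4
Parity bit: 0

0


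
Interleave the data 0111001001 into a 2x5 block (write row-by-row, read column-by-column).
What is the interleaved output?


Matrix:
  01110
  01001
Read columns: 0011101001

0011101001


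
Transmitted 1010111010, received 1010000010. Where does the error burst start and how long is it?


XOR: 0000111000

Burst at position 4, length 3


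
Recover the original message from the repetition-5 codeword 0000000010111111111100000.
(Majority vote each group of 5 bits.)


Groups: 00000, 00010, 11111, 11111, 00000
Majority votes: 00110

00110


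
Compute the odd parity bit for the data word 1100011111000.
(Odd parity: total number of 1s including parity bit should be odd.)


Number of 1s in data: 7
Parity bit: 0

0


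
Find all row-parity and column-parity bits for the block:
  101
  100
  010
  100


Row parities: 0111
Column parities: 111

Row P: 0111, Col P: 111, Corner: 1


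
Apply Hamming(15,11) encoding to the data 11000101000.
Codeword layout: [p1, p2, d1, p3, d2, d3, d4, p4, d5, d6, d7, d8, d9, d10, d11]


Parity bits: p1=0, p2=0, p3=0, p4=0

001010000101000


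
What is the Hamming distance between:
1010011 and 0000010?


XOR: 1010001
Count of 1s: 3

3


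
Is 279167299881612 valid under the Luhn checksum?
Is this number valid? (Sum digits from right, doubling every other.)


Luhn sum = 76
76 mod 10 = 6

Invalid (Luhn sum mod 10 = 6)


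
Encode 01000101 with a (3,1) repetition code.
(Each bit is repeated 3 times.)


Each bit -> 3 copies

000111000000000111000111


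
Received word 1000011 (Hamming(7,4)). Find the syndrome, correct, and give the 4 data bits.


Syndrome = 0: no error detected

Data: 0011 (no errors)


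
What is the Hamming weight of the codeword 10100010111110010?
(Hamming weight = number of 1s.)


Counting 1s in 10100010111110010

9


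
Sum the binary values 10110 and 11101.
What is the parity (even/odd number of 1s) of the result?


10110 = 22
11101 = 29
Sum = 51 = 110011
1s count = 4

even parity (4 ones in 110011)


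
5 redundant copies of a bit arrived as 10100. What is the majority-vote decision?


Ones: 2 out of 5
Threshold: 3

0 (2/5 voted 1)


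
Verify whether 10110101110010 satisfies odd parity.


Number of 1s: 8

No, parity error (8 ones)


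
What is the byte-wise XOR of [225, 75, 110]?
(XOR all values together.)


XOR chain: 225 ^ 75 ^ 110 = 196

196


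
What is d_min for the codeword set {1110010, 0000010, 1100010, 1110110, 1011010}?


Comparing all pairs, minimum distance: 1
Can detect 0 errors, correct 0 errors

1


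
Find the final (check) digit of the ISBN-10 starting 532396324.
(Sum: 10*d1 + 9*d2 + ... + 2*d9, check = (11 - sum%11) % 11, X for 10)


Weighted sum: 224
224 mod 11 = 4

Check digit: 7


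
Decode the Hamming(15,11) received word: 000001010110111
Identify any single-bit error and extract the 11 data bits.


Syndrome = 3: error at position 3

Data: 10100110111 (corrected bit 3)


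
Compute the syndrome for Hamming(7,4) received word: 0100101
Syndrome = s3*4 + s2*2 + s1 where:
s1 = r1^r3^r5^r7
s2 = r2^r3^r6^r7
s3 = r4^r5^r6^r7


s1=0, s2=0, s3=0

Syndrome = 0 (no error)


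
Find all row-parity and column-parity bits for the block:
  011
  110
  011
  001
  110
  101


Row parities: 000100
Column parities: 100

Row P: 000100, Col P: 100, Corner: 1


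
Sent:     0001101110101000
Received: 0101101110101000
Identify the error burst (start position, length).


XOR: 0100000000000000

Burst at position 1, length 1


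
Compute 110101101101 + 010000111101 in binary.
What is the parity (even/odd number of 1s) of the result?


110101101101 = 3437
010000111101 = 1085
Sum = 4522 = 1000110101010
1s count = 6

even parity (6 ones in 1000110101010)


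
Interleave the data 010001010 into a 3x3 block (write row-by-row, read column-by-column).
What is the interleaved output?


Matrix:
  010
  001
  010
Read columns: 000101010

000101010


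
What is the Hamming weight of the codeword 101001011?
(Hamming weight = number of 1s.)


Counting 1s in 101001011

5


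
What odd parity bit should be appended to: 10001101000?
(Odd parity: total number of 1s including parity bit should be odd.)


Number of 1s in data: 4
Parity bit: 1

1


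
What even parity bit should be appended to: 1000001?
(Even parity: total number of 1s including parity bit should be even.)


Number of 1s in data: 2
Parity bit: 0

0


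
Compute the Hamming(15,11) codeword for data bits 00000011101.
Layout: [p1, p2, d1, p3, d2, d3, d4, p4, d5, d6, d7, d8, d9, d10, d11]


Parity bits: p1=1, p2=0, p3=1, p4=0

100100000011101


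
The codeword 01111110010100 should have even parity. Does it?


Number of 1s: 8

Yes, parity is correct (8 ones)


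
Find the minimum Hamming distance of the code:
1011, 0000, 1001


Comparing all pairs, minimum distance: 1
Can detect 0 errors, correct 0 errors

1


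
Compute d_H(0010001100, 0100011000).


XOR: 0110010100
Count of 1s: 4

4


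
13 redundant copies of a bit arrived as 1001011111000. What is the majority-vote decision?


Ones: 7 out of 13
Threshold: 7

1 (7/13 voted 1)


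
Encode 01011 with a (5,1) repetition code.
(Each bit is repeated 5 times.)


Each bit -> 5 copies

0000011111000001111111111


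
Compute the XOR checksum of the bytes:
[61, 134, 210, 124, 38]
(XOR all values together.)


XOR chain: 61 ^ 134 ^ 210 ^ 124 ^ 38 = 51

51


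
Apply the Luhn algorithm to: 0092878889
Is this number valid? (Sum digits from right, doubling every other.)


Luhn sum = 56
56 mod 10 = 6

Invalid (Luhn sum mod 10 = 6)


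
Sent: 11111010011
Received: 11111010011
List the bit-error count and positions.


XOR: 00000000000

0 errors (received matches sent)


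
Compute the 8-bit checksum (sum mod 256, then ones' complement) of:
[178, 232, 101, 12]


Sum = 523 mod 256 = 11
Complement = 244

244


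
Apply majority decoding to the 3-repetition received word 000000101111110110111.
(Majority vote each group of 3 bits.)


Groups: 000, 000, 101, 111, 110, 110, 111
Majority votes: 0011111

0011111


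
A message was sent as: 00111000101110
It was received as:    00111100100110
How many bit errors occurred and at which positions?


XOR: 00000100001000

2 error(s) at position(s): 5, 10


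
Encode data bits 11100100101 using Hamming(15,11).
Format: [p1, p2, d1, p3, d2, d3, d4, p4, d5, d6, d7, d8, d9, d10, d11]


Parity bits: p1=0, p2=0, p3=0, p4=1

001011010100101


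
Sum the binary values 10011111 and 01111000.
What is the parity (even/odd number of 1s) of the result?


10011111 = 159
01111000 = 120
Sum = 279 = 100010111
1s count = 5

odd parity (5 ones in 100010111)


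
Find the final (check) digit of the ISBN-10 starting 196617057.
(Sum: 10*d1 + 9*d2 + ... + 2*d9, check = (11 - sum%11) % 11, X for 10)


Weighted sum: 251
251 mod 11 = 9

Check digit: 2


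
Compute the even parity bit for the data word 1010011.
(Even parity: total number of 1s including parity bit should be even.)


Number of 1s in data: 4
Parity bit: 0

0


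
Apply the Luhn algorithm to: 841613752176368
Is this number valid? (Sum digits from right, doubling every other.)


Luhn sum = 63
63 mod 10 = 3

Invalid (Luhn sum mod 10 = 3)


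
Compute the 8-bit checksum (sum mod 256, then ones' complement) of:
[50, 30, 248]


Sum = 328 mod 256 = 72
Complement = 183

183


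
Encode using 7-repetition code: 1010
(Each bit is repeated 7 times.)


Each bit -> 7 copies

1111111000000011111110000000


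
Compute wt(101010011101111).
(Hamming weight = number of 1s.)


Counting 1s in 101010011101111

10


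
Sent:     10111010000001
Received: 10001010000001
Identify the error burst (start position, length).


XOR: 00110000000000

Burst at position 2, length 2


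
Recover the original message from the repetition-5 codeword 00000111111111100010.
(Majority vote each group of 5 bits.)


Groups: 00000, 11111, 11111, 00010
Majority votes: 0110

0110


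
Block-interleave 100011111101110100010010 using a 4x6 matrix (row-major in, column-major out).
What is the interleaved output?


Matrix:
  100011
  111101
  110100
  010010
Read columns: 111001110100011010011100

111001110100011010011100


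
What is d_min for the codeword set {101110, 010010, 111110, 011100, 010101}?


Comparing all pairs, minimum distance: 1
Can detect 0 errors, correct 0 errors

1


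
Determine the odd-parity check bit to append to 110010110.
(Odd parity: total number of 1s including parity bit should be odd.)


Number of 1s in data: 5
Parity bit: 0

0


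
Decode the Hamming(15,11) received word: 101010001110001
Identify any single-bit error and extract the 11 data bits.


Syndrome = 0: no error detected

Data: 11001110001 (no errors)


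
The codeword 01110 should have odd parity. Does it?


Number of 1s: 3

Yes, parity is correct (3 ones)


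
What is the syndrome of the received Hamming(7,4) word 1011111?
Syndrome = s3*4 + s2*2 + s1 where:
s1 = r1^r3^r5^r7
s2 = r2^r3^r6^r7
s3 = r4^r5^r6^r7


s1=0, s2=1, s3=0

Syndrome = 2 (error at position 2)


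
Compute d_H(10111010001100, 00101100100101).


XOR: 10010110101001
Count of 1s: 7

7


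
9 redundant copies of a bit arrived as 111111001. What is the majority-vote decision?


Ones: 7 out of 9
Threshold: 5

1 (7/9 voted 1)


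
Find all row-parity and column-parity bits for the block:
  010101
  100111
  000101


Row parities: 100
Column parities: 110111

Row P: 100, Col P: 110111, Corner: 1


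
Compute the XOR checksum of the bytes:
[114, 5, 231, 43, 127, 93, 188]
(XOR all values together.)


XOR chain: 114 ^ 5 ^ 231 ^ 43 ^ 127 ^ 93 ^ 188 = 37

37


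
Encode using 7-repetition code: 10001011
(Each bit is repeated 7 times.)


Each bit -> 7 copies

11111110000000000000000000001111111000000011111111111111


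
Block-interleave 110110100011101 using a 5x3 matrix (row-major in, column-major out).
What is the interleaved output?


Matrix:
  110
  110
  100
  011
  101
Read columns: 111011101000011

111011101000011


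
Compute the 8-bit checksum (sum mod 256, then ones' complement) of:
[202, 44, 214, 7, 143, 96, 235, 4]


Sum = 945 mod 256 = 177
Complement = 78

78


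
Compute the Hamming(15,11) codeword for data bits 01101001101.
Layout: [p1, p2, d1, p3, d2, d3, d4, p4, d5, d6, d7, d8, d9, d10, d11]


Parity bits: p1=0, p2=0, p3=1, p4=0

000111001001101


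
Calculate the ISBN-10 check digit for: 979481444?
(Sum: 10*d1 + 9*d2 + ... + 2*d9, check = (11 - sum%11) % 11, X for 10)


Weighted sum: 342
342 mod 11 = 1

Check digit: X


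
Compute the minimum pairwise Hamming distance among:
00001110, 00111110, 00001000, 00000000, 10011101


Comparing all pairs, minimum distance: 1
Can detect 0 errors, correct 0 errors

1


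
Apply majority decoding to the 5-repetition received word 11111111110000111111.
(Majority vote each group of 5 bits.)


Groups: 11111, 11111, 00001, 11111
Majority votes: 1101

1101


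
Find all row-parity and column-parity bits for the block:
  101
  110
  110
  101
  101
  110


Row parities: 000000
Column parities: 011

Row P: 000000, Col P: 011, Corner: 0


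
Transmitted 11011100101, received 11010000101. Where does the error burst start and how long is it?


XOR: 00001100000

Burst at position 4, length 2


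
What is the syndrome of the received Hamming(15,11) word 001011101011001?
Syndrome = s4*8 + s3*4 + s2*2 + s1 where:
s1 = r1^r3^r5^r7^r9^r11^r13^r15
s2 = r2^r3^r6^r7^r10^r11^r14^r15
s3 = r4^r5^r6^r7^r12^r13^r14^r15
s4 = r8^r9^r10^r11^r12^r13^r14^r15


s1=0, s2=1, s3=1, s4=0

Syndrome = 6 (error at position 6)


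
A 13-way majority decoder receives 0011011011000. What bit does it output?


Ones: 6 out of 13
Threshold: 7

0 (6/13 voted 1)


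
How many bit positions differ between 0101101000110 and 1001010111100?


XOR: 1100111111010
Count of 1s: 9

9


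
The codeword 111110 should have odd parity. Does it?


Number of 1s: 5

Yes, parity is correct (5 ones)


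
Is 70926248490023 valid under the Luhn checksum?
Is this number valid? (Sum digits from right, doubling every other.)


Luhn sum = 61
61 mod 10 = 1

Invalid (Luhn sum mod 10 = 1)


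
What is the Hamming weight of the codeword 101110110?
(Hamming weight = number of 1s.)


Counting 1s in 101110110

6


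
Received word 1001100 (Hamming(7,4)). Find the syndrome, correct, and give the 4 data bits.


Syndrome = 0: no error detected

Data: 0100 (no errors)


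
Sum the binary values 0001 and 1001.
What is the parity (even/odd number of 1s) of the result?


0001 = 1
1001 = 9
Sum = 10 = 1010
1s count = 2

even parity (2 ones in 1010)


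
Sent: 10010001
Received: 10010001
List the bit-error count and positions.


XOR: 00000000

0 errors (received matches sent)


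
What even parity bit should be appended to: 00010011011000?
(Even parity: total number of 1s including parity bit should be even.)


Number of 1s in data: 5
Parity bit: 1

1


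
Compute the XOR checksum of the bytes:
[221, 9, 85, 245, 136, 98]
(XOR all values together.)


XOR chain: 221 ^ 9 ^ 85 ^ 245 ^ 136 ^ 98 = 158

158


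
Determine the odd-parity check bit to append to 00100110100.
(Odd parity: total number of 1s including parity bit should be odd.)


Number of 1s in data: 4
Parity bit: 1

1


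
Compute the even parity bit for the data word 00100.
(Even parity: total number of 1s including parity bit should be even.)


Number of 1s in data: 1
Parity bit: 1

1


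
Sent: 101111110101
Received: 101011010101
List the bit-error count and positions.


XOR: 000100100000

2 error(s) at position(s): 3, 6


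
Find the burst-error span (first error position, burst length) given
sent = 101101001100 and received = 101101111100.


XOR: 000000110000

Burst at position 6, length 2


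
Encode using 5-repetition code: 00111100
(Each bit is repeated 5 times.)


Each bit -> 5 copies

0000000000111111111111111111110000000000
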